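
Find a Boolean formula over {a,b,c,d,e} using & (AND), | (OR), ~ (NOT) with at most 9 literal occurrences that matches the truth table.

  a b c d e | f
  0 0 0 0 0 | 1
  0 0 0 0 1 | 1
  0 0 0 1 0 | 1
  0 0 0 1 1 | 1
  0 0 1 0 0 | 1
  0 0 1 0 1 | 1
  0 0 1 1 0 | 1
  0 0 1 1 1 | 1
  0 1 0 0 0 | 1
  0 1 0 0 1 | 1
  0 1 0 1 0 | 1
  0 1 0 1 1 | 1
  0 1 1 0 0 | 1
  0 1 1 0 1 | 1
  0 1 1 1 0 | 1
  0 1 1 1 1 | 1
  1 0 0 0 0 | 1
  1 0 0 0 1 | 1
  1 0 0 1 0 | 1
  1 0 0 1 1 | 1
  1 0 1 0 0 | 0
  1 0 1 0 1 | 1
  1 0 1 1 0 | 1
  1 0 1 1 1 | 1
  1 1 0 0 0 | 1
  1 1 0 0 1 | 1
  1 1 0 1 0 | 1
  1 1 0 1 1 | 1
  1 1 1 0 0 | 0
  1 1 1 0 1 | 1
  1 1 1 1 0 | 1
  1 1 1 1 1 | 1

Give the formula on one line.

(e | (((d | (~a & ~b)) | ~c) | ~a))

  ~a = 11111111111111110000000000000000
  ~b = 11111111000000001111111100000000
  (~a & ~b) = 11111111000000000000000000000000
  (d | (~a & ~b)) = 11111111001100110011001100110011
  ~c = 11110000111100001111000011110000
  ((d | (~a & ~b)) | ~c) = 11111111111100111111001111110011
  (((d | (~a & ~b)) | ~c) | ~a) = 11111111111111111111001111110011
  (e | (((d | (~a & ~b)) | ~c) | ~a)) = 11111111111111111111011111110111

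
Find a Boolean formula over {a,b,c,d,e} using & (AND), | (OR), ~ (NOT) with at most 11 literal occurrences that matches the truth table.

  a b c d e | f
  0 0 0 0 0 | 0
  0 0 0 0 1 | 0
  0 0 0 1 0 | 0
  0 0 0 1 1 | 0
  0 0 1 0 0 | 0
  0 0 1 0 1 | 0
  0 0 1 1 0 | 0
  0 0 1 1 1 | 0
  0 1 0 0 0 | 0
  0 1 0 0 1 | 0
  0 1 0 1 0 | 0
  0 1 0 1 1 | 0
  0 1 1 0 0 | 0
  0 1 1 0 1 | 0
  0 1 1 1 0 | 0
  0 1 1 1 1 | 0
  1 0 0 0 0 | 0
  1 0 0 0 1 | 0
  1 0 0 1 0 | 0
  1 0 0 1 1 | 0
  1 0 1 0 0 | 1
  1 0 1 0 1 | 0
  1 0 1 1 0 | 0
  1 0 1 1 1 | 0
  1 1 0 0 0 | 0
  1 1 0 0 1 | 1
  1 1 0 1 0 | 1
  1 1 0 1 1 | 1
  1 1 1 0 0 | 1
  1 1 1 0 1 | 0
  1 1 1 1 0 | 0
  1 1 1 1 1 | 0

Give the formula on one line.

((((d | c) | e) & a) & ((~d & ~e) | (~c & b)))

  (d | c) = 00111111001111110011111100111111
  ((d | c) | e) = 01111111011111110111111101111111
  (((d | c) | e) & a) = 00000000000000000111111101111111
  ~d = 11001100110011001100110011001100
  ~e = 10101010101010101010101010101010
  (~d & ~e) = 10001000100010001000100010001000
  ~c = 11110000111100001111000011110000
  (~c & b) = 00000000111100000000000011110000
  ((~d & ~e) | (~c & b)) = 10001000111110001000100011111000
  ((((d | c) | e) & a) & ((~d & ~e) | (~c & b))) = 00000000000000000000100001111000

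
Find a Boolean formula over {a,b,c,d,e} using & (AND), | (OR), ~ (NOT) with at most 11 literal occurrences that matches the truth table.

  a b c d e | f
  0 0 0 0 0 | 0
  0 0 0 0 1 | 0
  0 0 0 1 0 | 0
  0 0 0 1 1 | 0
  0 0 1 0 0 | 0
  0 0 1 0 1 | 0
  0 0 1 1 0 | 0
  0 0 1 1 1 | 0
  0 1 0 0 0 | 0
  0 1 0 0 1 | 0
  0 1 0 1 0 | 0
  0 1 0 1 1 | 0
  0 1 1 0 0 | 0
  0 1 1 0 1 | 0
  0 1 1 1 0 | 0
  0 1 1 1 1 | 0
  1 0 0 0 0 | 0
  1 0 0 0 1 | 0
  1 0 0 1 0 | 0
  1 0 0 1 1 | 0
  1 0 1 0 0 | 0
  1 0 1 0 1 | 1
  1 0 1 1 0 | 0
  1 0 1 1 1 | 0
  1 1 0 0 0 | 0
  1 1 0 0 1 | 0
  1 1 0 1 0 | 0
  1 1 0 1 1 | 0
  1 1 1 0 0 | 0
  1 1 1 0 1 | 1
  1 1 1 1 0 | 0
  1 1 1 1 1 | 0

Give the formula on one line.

  ~d = 11001100110011001100110011001100
  (~d & a) = 00000000000000001100110011001100
  (b | e) = 01010101111111110101010111111111
  (b | d) = 00110011111111110011001111111111
  ((b | e) | (b | d)) = 01110111111111110111011111111111
  ((~d & a) & ((b | e) | (b | d))) = 00000000000000000100010011001100
  (e & c) = 00000101000001010000010100000101
  ~a = 11111111111111110000000000000000
  ((e & c) | ~a) = 11111111111111110000010100000101
  (((~d & a) & ((b | e) | (b | d))) & ((e & c) | ~a)) = 00000000000000000000010000000100

(((~d & a) & ((b | e) | (b | d))) & ((e & c) | ~a))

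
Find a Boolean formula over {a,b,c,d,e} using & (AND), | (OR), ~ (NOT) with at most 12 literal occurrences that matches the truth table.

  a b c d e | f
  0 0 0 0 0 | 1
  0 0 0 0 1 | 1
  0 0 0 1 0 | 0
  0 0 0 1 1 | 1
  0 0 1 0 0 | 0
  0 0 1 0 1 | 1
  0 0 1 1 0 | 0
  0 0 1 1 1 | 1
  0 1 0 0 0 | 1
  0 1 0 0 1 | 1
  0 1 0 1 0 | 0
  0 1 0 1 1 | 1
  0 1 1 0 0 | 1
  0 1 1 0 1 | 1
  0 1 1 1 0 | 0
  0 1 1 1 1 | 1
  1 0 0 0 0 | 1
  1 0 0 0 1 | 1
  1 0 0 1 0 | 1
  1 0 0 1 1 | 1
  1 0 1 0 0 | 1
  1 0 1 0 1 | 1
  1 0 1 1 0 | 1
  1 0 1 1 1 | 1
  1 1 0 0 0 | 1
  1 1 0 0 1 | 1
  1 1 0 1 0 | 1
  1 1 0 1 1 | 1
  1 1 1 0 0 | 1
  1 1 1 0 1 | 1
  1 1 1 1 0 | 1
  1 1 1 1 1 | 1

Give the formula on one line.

((((~c | b) & ~d) | e) | (a & ((~d & (c | d)) | ~e)))

  ~c = 11110000111100001111000011110000
  (~c | b) = 11110000111111111111000011111111
  ~d = 11001100110011001100110011001100
  ((~c | b) & ~d) = 11000000110011001100000011001100
  (((~c | b) & ~d) | e) = 11010101110111011101010111011101
  (c | d) = 00111111001111110011111100111111
  (~d & (c | d)) = 00001100000011000000110000001100
  ~e = 10101010101010101010101010101010
  ((~d & (c | d)) | ~e) = 10101110101011101010111010101110
  (a & ((~d & (c | d)) | ~e)) = 00000000000000001010111010101110
  ((((~c | b) & ~d) | e) | (a & ((~d & (c | d)) | ~e))) = 11010101110111011111111111111111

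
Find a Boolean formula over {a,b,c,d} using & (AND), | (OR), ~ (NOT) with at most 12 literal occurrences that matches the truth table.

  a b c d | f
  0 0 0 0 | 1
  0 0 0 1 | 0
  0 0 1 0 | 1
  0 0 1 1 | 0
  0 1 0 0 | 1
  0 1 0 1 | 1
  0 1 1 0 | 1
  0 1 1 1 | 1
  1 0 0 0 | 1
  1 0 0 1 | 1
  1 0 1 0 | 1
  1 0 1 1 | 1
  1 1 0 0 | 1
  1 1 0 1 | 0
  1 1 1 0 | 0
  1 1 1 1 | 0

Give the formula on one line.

  ~d = 1010101010101010
  (a & d) = 0000000001010101
  ~b = 1111000011110000
  ((a & d) & ~b) = 0000000001010000
  (~d | ((a & d) & ~b)) = 1010101011111010
  ~c = 1100110011001100
  (~c & a) = 0000000011001100
  ((~c & a) | ~b) = 1111000011111100
  ((~d | ((a & d) & ~b)) & ((~c & a) | ~b)) = 1010000011111000
  ~a = 1111111100000000
  (b & ~a) = 0000111100000000
  (((~d | ((a & d) & ~b)) & ((~c & a) | ~b)) | (b & ~a)) = 1010111111111000

(((~d | ((a & d) & ~b)) & ((~c & a) | ~b)) | (b & ~a))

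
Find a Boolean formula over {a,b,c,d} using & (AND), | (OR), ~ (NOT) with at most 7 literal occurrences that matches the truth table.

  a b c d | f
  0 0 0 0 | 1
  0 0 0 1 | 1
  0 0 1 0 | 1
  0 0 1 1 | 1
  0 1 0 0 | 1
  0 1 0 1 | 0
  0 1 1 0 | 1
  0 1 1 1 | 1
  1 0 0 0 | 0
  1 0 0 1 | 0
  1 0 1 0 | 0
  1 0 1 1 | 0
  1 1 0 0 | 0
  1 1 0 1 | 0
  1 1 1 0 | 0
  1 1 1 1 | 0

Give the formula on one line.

(~a & (((c | ~b) | ~d) & (~d | ~a)))

  ~a = 1111111100000000
  ~b = 1111000011110000
  (c | ~b) = 1111001111110011
  ~d = 1010101010101010
  ((c | ~b) | ~d) = 1111101111111011
  (~d | ~a) = 1111111110101010
  (((c | ~b) | ~d) & (~d | ~a)) = 1111101110101010
  (~a & (((c | ~b) | ~d) & (~d | ~a))) = 1111101100000000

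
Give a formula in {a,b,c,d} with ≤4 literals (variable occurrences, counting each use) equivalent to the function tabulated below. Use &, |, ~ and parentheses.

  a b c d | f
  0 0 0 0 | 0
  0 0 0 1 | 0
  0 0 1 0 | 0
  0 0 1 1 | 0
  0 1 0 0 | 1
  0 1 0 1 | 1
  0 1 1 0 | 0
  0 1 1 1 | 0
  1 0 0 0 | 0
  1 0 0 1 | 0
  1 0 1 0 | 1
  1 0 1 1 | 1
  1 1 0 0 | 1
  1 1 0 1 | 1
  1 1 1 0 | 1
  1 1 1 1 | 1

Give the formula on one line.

((a & c) | (~c & b))

  (a & c) = 0000000000110011
  ~c = 1100110011001100
  (~c & b) = 0000110000001100
  ((a & c) | (~c & b)) = 0000110000111111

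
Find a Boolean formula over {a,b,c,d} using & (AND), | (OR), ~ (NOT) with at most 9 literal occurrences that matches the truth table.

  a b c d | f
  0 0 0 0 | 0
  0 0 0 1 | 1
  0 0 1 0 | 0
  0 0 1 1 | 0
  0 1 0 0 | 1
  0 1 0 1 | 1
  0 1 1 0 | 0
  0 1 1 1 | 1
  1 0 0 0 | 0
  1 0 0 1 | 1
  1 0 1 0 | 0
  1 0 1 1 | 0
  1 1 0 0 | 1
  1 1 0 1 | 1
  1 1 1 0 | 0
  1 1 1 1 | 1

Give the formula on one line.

  ~c = 1100110011001100
  (b & d) = 0000010100000101
  (~c | (b & d)) = 1100110111001101
  (c | d) = 0111011101110111
  ((~c | (b & d)) & (c | d)) = 0100010101000101
  (d | b) = 0101111101011111
  ((d | b) & ~c) = 0100110001001100
  (((~c | (b & d)) & (c | d)) | ((d | b) & ~c)) = 0100110101001101

(((~c | (b & d)) & (c | d)) | ((d | b) & ~c))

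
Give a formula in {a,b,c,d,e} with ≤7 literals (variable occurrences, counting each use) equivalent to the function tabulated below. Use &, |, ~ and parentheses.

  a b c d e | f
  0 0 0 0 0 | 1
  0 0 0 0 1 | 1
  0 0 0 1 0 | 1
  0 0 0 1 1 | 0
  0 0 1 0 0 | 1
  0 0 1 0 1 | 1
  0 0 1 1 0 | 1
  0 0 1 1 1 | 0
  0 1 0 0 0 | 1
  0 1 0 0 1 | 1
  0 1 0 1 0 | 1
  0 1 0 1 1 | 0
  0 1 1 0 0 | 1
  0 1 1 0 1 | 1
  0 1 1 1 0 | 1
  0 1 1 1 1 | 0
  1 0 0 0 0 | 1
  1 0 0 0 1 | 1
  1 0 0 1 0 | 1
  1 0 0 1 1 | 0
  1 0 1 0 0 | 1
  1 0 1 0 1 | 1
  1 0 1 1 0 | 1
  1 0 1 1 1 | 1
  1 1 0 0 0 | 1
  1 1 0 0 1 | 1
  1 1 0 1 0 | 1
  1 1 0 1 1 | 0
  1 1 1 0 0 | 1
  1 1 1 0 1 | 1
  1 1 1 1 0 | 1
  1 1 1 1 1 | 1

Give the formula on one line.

  (c & a) = 00000000000000000000111100001111
  ~e = 10101010101010101010101010101010
  ~d = 11001100110011001100110011001100
  (~e | ~d) = 11101110111011101110111011101110
  ((c & a) | (~e | ~d)) = 11101110111011101110111111101111

((c & a) | (~e | ~d))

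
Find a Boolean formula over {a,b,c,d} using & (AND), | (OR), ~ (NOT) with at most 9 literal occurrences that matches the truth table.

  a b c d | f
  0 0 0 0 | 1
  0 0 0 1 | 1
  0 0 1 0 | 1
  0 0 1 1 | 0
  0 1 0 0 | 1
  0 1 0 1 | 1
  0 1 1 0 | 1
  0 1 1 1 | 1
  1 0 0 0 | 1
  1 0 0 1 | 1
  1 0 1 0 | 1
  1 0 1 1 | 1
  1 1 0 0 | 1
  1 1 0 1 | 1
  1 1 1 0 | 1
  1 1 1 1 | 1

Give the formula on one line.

(((~d | (c & a)) | b) | (~c & d))

  ~d = 1010101010101010
  (c & a) = 0000000000110011
  (~d | (c & a)) = 1010101010111011
  ((~d | (c & a)) | b) = 1010111110111111
  ~c = 1100110011001100
  (~c & d) = 0100010001000100
  (((~d | (c & a)) | b) | (~c & d)) = 1110111111111111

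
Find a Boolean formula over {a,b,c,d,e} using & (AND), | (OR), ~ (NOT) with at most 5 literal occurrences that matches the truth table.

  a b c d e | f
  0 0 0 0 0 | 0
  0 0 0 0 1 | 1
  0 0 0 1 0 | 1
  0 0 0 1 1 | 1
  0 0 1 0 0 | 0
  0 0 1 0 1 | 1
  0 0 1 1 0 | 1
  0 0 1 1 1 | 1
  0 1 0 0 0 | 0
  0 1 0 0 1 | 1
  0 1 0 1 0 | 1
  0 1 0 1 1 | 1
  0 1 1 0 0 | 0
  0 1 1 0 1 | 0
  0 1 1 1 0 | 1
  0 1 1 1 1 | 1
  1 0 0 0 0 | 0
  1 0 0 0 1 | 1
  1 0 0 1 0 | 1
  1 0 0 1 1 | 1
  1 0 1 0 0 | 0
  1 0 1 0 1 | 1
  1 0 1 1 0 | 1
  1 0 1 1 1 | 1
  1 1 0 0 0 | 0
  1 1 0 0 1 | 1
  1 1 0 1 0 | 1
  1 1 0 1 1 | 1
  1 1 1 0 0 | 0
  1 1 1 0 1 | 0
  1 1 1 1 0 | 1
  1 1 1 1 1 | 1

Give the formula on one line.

  ~b = 11111111000000001111111100000000
  (~b & c) = 00001111000000000000111100000000
  ~c = 11110000111100001111000011110000
  ((~b & c) | ~c) = 11111111111100001111111111110000
  (e & ((~b & c) | ~c)) = 01010101010100000101010101010000
  (d | (e & ((~b & c) | ~c))) = 01110111011100110111011101110011

(d | (e & ((~b & c) | ~c)))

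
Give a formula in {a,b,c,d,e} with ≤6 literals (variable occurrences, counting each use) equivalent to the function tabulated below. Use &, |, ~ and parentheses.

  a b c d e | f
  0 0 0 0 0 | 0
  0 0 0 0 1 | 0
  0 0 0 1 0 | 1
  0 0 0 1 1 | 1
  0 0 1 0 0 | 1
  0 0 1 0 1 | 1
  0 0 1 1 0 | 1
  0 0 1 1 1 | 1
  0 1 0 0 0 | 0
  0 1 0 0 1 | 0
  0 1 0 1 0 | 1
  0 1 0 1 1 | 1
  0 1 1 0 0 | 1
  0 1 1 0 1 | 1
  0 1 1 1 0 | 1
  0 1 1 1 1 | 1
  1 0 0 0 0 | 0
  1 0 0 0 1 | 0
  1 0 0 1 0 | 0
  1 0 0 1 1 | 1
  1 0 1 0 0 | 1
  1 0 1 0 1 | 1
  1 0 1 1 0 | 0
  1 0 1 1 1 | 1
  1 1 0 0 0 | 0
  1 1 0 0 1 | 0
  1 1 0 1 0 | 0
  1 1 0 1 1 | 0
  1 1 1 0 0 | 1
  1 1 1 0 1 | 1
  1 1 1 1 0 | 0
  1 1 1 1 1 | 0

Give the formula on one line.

  (d | c) = 00111111001111110011111100111111
  ~d = 11001100110011001100110011001100
  ~b = 11111111000000001111111100000000
  (~b & e) = 01010101000000000101010100000000
  ~a = 11111111111111110000000000000000
  ((~b & e) | ~a) = 11111111111111110101010100000000
  (~d | ((~b & e) | ~a)) = 11111111111111111101110111001100
  ((d | c) & (~d | ((~b & e) | ~a))) = 00111111001111110001110100001100

((d | c) & (~d | ((~b & e) | ~a)))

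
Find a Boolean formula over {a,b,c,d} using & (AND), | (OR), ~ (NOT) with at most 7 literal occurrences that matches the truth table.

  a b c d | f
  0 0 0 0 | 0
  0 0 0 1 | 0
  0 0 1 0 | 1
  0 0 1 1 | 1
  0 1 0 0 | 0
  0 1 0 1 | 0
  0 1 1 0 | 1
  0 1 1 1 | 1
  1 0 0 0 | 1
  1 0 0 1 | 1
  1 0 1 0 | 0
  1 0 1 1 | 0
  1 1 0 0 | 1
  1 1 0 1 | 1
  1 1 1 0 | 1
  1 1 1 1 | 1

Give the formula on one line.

(((~c | b) | ~a) & (c | a))

  ~c = 1100110011001100
  (~c | b) = 1100111111001111
  ~a = 1111111100000000
  ((~c | b) | ~a) = 1111111111001111
  (c | a) = 0011001111111111
  (((~c | b) | ~a) & (c | a)) = 0011001111001111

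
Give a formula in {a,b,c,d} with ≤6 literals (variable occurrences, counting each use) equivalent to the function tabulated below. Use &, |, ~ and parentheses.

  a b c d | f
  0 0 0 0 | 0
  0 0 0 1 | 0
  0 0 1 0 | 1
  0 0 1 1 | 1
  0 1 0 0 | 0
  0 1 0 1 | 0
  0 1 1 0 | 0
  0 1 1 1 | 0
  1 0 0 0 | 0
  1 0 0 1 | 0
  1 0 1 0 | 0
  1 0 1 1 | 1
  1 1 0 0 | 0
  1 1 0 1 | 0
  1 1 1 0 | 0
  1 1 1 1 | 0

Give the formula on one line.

  ~a = 1111111100000000
  (~a | d) = 1111111101010101
  ~b = 1111000011110000
  (c & ~b) = 0011000000110000
  ((~a | d) & (c & ~b)) = 0011000000010000

((~a | d) & (c & ~b))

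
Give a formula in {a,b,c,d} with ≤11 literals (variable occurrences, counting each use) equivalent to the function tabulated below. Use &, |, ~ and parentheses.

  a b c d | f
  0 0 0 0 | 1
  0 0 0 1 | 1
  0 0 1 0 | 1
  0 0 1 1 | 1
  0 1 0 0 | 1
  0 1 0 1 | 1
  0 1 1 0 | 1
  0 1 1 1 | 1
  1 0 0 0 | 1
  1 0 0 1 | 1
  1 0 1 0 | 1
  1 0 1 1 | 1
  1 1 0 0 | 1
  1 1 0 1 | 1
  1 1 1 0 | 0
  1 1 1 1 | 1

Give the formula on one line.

((~b | (~c | ~a)) | ((b & (~c | d)) | ((~a | ~c) & c)))

  ~b = 1111000011110000
  ~c = 1100110011001100
  ~a = 1111111100000000
  (~c | ~a) = 1111111111001100
  (~b | (~c | ~a)) = 1111111111111100
  (~c | d) = 1101110111011101
  (b & (~c | d)) = 0000110100001101
  (~a | ~c) = 1111111111001100
  ((~a | ~c) & c) = 0011001100000000
  ((b & (~c | d)) | ((~a | ~c) & c)) = 0011111100001101
  ((~b | (~c | ~a)) | ((b & (~c | d)) | ((~a | ~c) & c))) = 1111111111111101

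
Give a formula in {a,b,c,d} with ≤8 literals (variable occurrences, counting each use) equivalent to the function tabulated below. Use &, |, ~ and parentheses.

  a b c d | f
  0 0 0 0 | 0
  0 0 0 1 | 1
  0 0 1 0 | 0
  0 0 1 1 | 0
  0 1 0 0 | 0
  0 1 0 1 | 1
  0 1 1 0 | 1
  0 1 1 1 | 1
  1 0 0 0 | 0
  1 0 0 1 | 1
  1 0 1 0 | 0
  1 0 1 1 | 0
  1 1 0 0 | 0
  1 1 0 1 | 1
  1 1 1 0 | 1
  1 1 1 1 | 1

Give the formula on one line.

  (b & c) = 0000001100000011
  (d | (b & c)) = 0101011101010111
  ~c = 1100110011001100
  (b | ~c) = 1100111111001111
  ((d | (b & c)) & (b | ~c)) = 0100011101000111

((d | (b & c)) & (b | ~c))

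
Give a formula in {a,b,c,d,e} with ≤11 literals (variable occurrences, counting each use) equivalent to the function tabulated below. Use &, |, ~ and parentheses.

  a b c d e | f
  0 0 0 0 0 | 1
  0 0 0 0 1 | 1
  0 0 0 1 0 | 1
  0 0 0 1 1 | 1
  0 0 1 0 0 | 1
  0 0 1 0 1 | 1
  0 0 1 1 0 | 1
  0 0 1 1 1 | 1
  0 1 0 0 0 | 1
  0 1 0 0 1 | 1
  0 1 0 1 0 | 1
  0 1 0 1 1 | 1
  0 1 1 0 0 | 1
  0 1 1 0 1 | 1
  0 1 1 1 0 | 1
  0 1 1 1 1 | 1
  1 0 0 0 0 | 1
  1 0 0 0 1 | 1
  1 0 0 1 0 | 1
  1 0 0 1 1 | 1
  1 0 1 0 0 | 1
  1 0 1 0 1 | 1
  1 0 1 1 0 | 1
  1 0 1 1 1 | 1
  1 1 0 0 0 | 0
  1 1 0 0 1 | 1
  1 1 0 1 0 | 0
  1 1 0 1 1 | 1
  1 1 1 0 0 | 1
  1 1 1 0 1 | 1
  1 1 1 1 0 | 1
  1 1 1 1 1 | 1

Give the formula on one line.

((((~b | e) | c) | (((~a | ~b) & d) | ~b)) | (e | ~a))

  ~b = 11111111000000001111111100000000
  (~b | e) = 11111111010101011111111101010101
  ((~b | e) | c) = 11111111010111111111111101011111
  ~a = 11111111111111110000000000000000
  (~a | ~b) = 11111111111111111111111100000000
  ((~a | ~b) & d) = 00110011001100110011001100000000
  (((~a | ~b) & d) | ~b) = 11111111001100111111111100000000
  (((~b | e) | c) | (((~a | ~b) & d) | ~b)) = 11111111011111111111111101011111
  (e | ~a) = 11111111111111110101010101010101
  ((((~b | e) | c) | (((~a | ~b) & d) | ~b)) | (e | ~a)) = 11111111111111111111111101011111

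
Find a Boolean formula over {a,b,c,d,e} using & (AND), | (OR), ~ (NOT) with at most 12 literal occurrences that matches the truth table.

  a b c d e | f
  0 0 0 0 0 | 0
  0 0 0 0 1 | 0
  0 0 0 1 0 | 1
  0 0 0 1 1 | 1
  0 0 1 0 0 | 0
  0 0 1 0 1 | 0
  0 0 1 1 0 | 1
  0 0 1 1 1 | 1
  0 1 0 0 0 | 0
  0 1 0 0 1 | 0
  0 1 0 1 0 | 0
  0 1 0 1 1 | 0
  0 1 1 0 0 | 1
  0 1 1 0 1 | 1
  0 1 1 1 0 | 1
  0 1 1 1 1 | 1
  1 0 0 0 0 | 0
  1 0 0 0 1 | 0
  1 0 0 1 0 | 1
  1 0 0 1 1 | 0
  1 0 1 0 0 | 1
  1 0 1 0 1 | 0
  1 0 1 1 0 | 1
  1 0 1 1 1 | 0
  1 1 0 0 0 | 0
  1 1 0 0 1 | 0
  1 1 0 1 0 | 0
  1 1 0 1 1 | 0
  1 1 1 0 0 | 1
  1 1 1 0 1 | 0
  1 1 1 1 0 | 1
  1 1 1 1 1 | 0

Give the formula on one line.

(((~e | ~a) & (c | (d & ~b))) & ((~b & d) | (a | b)))

  ~e = 10101010101010101010101010101010
  ~a = 11111111111111110000000000000000
  (~e | ~a) = 11111111111111111010101010101010
  ~b = 11111111000000001111111100000000
  (d & ~b) = 00110011000000000011001100000000
  (c | (d & ~b)) = 00111111000011110011111100001111
  ((~e | ~a) & (c | (d & ~b))) = 00111111000011110010101000001010
  (~b & d) = 00110011000000000011001100000000
  (a | b) = 00000000111111111111111111111111
  ((~b & d) | (a | b)) = 00110011111111111111111111111111
  (((~e | ~a) & (c | (d & ~b))) & ((~b & d) | (a | b))) = 00110011000011110010101000001010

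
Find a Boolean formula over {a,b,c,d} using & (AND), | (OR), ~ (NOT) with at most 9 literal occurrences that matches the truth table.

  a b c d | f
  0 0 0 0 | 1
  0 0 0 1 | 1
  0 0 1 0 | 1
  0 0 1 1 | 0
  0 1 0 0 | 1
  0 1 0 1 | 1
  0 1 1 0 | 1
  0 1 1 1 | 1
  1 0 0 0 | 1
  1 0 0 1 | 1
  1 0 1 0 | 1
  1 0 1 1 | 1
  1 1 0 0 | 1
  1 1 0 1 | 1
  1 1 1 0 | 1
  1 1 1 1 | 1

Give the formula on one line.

((~d | b) | (((c | d) & ~c) | (a | b)))

  ~d = 1010101010101010
  (~d | b) = 1010111110101111
  (c | d) = 0111011101110111
  ~c = 1100110011001100
  ((c | d) & ~c) = 0100010001000100
  (a | b) = 0000111111111111
  (((c | d) & ~c) | (a | b)) = 0100111111111111
  ((~d | b) | (((c | d) & ~c) | (a | b))) = 1110111111111111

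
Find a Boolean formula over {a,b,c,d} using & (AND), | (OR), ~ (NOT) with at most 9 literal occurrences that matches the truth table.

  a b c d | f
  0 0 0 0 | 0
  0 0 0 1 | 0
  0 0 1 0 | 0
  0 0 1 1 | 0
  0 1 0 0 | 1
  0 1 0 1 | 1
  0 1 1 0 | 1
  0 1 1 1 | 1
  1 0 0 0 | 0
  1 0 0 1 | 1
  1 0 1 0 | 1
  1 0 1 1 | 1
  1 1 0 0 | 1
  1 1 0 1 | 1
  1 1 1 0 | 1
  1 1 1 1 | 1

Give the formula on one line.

((a & ((c | d) & (a | ((~d & b) & c)))) | b)

  (c | d) = 0111011101110111
  ~d = 1010101010101010
  (~d & b) = 0000101000001010
  ((~d & b) & c) = 0000001000000010
  (a | ((~d & b) & c)) = 0000001011111111
  ((c | d) & (a | ((~d & b) & c))) = 0000001001110111
  (a & ((c | d) & (a | ((~d & b) & c)))) = 0000000001110111
  ((a & ((c | d) & (a | ((~d & b) & c)))) | b) = 0000111101111111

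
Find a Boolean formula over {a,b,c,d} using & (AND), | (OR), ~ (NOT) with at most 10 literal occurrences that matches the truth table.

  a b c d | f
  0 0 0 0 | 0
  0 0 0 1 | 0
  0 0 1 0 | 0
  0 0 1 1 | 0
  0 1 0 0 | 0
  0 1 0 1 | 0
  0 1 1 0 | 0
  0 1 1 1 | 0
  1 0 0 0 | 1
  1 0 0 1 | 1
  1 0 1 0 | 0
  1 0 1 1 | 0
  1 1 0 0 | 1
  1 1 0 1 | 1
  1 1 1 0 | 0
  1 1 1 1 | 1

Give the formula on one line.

(((d & ((~d | (~c & ~b)) | b)) | (a & ~c)) & a)

  ~d = 1010101010101010
  ~c = 1100110011001100
  ~b = 1111000011110000
  (~c & ~b) = 1100000011000000
  (~d | (~c & ~b)) = 1110101011101010
  ((~d | (~c & ~b)) | b) = 1110111111101111
  (d & ((~d | (~c & ~b)) | b)) = 0100010101000101
  (a & ~c) = 0000000011001100
  ((d & ((~d | (~c & ~b)) | b)) | (a & ~c)) = 0100010111001101
  (((d & ((~d | (~c & ~b)) | b)) | (a & ~c)) & a) = 0000000011001101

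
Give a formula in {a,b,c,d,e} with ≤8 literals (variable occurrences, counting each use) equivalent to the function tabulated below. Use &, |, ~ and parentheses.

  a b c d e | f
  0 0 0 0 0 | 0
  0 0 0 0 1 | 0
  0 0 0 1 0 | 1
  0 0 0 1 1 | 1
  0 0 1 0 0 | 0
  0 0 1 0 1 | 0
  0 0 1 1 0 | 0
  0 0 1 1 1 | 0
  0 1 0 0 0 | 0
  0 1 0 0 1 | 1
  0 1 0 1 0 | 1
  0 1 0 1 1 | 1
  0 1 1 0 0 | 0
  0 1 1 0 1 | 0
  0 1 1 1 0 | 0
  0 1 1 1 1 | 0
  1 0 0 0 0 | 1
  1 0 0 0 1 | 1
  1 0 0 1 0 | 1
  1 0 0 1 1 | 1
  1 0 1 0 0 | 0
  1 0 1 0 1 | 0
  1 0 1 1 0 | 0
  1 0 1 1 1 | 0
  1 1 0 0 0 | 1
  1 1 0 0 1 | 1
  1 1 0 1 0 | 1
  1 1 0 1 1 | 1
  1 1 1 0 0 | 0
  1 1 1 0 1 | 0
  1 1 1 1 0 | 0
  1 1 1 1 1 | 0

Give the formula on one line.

((~c & (e | (d | a))) & (a | ((d | b) | ~e)))

  ~c = 11110000111100001111000011110000
  (d | a) = 00110011001100111111111111111111
  (e | (d | a)) = 01110111011101111111111111111111
  (~c & (e | (d | a))) = 01110000011100001111000011110000
  (d | b) = 00110011111111110011001111111111
  ~e = 10101010101010101010101010101010
  ((d | b) | ~e) = 10111011111111111011101111111111
  (a | ((d | b) | ~e)) = 10111011111111111111111111111111
  ((~c & (e | (d | a))) & (a | ((d | b) | ~e))) = 00110000011100001111000011110000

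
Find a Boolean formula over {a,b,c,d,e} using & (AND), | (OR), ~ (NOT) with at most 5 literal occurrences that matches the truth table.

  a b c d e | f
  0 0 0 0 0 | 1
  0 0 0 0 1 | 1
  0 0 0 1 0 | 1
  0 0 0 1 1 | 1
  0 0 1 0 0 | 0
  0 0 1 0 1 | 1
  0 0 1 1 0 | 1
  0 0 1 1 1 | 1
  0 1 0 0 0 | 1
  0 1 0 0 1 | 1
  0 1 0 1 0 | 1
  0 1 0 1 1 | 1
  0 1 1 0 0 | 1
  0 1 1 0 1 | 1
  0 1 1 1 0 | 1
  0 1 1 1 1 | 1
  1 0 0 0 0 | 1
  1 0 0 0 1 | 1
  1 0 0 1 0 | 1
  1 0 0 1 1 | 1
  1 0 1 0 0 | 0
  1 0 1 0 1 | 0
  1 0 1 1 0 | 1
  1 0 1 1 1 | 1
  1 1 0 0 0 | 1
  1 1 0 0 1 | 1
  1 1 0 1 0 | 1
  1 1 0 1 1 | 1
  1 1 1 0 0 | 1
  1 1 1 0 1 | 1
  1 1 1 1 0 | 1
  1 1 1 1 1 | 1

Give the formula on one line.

  ~c = 11110000111100001111000011110000
  (d | ~c) = 11110011111100111111001111110011
  ~a = 11111111111111110000000000000000
  (~a & e) = 01010101010101010000000000000000
  ((~a & e) | b) = 01010101111111110000000011111111
  ((d | ~c) | ((~a & e) | b)) = 11110111111111111111001111111111

((d | ~c) | ((~a & e) | b))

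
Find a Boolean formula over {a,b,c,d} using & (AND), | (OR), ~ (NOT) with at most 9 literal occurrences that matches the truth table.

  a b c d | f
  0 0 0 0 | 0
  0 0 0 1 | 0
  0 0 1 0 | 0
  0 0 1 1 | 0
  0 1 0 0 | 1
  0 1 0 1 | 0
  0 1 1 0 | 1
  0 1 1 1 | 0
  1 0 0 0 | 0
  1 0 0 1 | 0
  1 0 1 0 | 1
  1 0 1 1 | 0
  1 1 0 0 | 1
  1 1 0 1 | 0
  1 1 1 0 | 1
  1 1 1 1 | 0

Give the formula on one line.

(~d & (((d | a) & (c | d)) | b))

  ~d = 1010101010101010
  (d | a) = 0101010111111111
  (c | d) = 0111011101110111
  ((d | a) & (c | d)) = 0101010101110111
  (((d | a) & (c | d)) | b) = 0101111101111111
  (~d & (((d | a) & (c | d)) | b)) = 0000101000101010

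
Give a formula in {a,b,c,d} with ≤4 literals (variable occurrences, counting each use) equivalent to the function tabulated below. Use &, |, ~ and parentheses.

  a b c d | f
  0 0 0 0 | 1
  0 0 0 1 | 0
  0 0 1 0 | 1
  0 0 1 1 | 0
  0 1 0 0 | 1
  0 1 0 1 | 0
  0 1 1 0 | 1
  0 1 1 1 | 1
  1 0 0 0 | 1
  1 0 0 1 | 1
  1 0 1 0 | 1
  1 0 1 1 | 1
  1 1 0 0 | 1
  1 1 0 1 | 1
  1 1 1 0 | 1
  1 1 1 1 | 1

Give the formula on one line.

  ~d = 1010101010101010
  (c & b) = 0000001100000011
  (~d | (c & b)) = 1010101110101011
  ((~d | (c & b)) | a) = 1010101111111111

((~d | (c & b)) | a)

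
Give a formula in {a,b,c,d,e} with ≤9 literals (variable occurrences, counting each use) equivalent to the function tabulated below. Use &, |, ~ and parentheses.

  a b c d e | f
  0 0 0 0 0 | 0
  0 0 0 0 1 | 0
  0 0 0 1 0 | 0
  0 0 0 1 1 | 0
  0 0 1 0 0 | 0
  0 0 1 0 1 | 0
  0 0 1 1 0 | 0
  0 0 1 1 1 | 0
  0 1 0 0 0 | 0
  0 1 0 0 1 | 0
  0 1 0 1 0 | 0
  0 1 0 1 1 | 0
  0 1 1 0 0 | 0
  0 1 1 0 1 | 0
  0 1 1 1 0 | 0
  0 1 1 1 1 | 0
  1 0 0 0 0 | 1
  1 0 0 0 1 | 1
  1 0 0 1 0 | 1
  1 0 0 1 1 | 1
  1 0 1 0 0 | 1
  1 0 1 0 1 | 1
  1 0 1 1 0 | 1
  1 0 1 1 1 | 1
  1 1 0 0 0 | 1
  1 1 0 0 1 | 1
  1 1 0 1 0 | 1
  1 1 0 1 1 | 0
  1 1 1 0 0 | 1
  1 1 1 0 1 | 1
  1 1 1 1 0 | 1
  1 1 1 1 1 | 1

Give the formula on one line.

(((~d | ~e) | ((c | ~e) | ~b)) & a)

  ~d = 11001100110011001100110011001100
  ~e = 10101010101010101010101010101010
  (~d | ~e) = 11101110111011101110111011101110
  (c | ~e) = 10101111101011111010111110101111
  ~b = 11111111000000001111111100000000
  ((c | ~e) | ~b) = 11111111101011111111111110101111
  ((~d | ~e) | ((c | ~e) | ~b)) = 11111111111011111111111111101111
  (((~d | ~e) | ((c | ~e) | ~b)) & a) = 00000000000000001111111111101111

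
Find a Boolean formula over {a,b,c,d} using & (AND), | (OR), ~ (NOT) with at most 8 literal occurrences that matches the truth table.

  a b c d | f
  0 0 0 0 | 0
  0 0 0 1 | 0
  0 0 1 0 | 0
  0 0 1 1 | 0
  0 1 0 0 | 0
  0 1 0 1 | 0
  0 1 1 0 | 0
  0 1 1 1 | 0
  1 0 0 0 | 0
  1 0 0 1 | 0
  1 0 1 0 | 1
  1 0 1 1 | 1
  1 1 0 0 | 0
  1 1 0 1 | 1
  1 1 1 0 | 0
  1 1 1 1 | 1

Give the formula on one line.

((a & (c & (~c | ~b))) | ((d | ~b) & (a & b)))

  ~c = 1100110011001100
  ~b = 1111000011110000
  (~c | ~b) = 1111110011111100
  (c & (~c | ~b)) = 0011000000110000
  (a & (c & (~c | ~b))) = 0000000000110000
  (d | ~b) = 1111010111110101
  (a & b) = 0000000000001111
  ((d | ~b) & (a & b)) = 0000000000000101
  ((a & (c & (~c | ~b))) | ((d | ~b) & (a & b))) = 0000000000110101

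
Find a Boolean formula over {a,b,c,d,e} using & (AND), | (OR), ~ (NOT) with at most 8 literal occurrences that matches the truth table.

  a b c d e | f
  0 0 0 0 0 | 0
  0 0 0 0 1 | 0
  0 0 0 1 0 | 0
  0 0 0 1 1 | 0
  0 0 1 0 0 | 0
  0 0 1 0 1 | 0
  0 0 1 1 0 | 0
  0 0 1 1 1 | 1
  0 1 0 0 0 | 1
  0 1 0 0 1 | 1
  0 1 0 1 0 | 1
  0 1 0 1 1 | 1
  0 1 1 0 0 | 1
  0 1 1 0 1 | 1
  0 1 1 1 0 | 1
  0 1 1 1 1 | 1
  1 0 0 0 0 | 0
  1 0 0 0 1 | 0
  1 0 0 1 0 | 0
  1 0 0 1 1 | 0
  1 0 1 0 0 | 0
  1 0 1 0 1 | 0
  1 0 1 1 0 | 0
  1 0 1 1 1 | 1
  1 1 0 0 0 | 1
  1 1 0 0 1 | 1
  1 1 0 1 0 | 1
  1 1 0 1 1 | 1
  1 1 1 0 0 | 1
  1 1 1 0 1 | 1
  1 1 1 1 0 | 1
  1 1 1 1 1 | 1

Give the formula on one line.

  (b | e) = 01010101111111110101010111111111
  (d & (b | e)) = 00010001001100110001000100110011
  ((d & (b | e)) & c) = 00000001000000110000000100000011
  (b | ((d & (b | e)) & c)) = 00000001111111110000000111111111

(b | ((d & (b | e)) & c))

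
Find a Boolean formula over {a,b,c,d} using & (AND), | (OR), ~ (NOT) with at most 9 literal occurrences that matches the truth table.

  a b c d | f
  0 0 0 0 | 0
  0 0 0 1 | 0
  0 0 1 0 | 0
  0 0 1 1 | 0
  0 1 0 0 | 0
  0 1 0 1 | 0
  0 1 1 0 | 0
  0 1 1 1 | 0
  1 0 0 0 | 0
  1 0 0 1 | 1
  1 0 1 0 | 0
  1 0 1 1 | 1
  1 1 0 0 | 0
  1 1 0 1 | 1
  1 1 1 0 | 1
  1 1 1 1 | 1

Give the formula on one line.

(((b & (d | c)) & a) | (d & a))

  (d | c) = 0111011101110111
  (b & (d | c)) = 0000011100000111
  ((b & (d | c)) & a) = 0000000000000111
  (d & a) = 0000000001010101
  (((b & (d | c)) & a) | (d & a)) = 0000000001010111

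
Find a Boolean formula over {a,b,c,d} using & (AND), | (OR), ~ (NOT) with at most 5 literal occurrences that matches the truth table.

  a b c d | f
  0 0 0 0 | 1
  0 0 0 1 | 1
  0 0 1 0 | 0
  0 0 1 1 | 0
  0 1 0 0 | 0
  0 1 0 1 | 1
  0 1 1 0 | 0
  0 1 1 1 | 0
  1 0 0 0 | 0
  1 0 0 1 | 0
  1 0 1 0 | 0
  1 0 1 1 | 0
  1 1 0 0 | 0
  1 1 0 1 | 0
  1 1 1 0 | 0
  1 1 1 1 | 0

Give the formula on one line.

((~a & ~c) & ((a | d) | ~b))

  ~a = 1111111100000000
  ~c = 1100110011001100
  (~a & ~c) = 1100110000000000
  (a | d) = 0101010111111111
  ~b = 1111000011110000
  ((a | d) | ~b) = 1111010111111111
  ((~a & ~c) & ((a | d) | ~b)) = 1100010000000000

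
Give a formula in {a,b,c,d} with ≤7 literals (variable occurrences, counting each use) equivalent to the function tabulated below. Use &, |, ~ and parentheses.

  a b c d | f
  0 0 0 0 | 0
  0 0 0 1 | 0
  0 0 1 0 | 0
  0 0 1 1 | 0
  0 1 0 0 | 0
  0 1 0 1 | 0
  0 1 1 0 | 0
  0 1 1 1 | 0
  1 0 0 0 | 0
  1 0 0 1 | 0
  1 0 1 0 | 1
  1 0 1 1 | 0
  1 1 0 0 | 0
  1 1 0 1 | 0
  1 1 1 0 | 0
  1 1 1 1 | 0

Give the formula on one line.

((((~d & ~b) | ~c) & (~b & a)) & c)

  ~d = 1010101010101010
  ~b = 1111000011110000
  (~d & ~b) = 1010000010100000
  ~c = 1100110011001100
  ((~d & ~b) | ~c) = 1110110011101100
  (~b & a) = 0000000011110000
  (((~d & ~b) | ~c) & (~b & a)) = 0000000011100000
  ((((~d & ~b) | ~c) & (~b & a)) & c) = 0000000000100000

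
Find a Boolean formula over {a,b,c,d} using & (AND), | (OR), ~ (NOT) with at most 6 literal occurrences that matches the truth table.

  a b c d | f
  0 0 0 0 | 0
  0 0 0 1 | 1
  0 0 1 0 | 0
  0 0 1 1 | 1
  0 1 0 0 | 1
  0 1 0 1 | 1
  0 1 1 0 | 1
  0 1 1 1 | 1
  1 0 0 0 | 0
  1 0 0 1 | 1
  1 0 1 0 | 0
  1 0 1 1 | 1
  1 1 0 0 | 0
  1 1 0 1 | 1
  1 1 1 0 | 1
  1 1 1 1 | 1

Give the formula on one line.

((d | b) & (~a | (c | d)))

  (d | b) = 0101111101011111
  ~a = 1111111100000000
  (c | d) = 0111011101110111
  (~a | (c | d)) = 1111111101110111
  ((d | b) & (~a | (c | d))) = 0101111101010111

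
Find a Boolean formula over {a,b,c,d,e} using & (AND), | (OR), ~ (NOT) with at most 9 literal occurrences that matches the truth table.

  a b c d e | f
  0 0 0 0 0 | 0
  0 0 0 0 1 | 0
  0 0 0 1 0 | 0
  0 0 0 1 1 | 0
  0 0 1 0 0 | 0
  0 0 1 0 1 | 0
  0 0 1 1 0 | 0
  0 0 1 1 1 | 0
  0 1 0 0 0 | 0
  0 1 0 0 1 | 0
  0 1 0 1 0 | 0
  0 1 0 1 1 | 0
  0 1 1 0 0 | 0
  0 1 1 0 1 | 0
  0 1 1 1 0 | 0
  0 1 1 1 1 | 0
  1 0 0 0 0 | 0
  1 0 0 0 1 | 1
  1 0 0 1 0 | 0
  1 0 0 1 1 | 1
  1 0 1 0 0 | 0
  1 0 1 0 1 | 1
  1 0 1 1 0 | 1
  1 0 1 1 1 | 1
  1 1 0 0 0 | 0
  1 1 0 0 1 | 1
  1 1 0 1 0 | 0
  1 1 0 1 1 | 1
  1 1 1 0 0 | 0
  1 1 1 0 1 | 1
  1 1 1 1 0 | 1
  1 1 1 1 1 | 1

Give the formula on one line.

  (e | d) = 01110111011101110111011101110111
  (e & a) = 00000000000000000101010101010101
  (c | (e & a)) = 00001111000011110101111101011111
  ((c | (e & a)) & a) = 00000000000000000101111101011111
  ((e | d) & ((c | (e & a)) & a)) = 00000000000000000101011101010111

((e | d) & ((c | (e & a)) & a))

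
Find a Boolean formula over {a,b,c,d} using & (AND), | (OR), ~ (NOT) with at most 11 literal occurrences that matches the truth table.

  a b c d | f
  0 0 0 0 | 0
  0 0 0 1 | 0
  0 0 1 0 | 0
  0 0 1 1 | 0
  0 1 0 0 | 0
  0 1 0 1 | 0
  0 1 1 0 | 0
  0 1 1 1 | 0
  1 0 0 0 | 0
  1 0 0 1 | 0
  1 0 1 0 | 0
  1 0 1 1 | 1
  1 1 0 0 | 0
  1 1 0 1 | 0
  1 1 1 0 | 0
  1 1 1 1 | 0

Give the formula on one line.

  ~b = 1111000011110000
  (c | a) = 0011001111111111
  (~b & (c | a)) = 0011000011110000
  (a & (~b & (c | a))) = 0000000011110000
  ~a = 1111111100000000
  (~a & b) = 0000111100000000
  ((~a & b) | c) = 0011111100110011
  (d & ((~a & b) | c)) = 0001010100010001
  ((a & (~b & (c | a))) & (d & ((~a & b) | c))) = 0000000000010000

((a & (~b & (c | a))) & (d & ((~a & b) | c)))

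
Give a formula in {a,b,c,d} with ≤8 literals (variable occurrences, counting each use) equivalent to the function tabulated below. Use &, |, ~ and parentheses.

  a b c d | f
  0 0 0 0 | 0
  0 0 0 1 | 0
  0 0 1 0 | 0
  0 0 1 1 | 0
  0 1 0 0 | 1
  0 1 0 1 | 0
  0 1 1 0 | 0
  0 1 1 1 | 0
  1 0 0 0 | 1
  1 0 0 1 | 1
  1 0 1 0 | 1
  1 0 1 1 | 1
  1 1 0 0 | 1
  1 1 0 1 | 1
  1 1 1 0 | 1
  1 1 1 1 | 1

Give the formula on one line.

(((~c & (~d | ~b)) & b) | a)

  ~c = 1100110011001100
  ~d = 1010101010101010
  ~b = 1111000011110000
  (~d | ~b) = 1111101011111010
  (~c & (~d | ~b)) = 1100100011001000
  ((~c & (~d | ~b)) & b) = 0000100000001000
  (((~c & (~d | ~b)) & b) | a) = 0000100011111111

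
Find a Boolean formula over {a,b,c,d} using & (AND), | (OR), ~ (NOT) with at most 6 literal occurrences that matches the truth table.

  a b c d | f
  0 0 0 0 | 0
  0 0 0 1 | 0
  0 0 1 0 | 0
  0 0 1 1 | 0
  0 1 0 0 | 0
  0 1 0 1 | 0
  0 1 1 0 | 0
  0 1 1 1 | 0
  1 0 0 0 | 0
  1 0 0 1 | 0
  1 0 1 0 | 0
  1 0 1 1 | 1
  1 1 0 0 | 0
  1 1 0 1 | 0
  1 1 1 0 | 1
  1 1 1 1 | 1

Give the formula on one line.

  (b | d) = 0101111101011111
  (c & (b | d)) = 0001001100010011
  (a & (c & (b | d))) = 0000000000010011

(a & (c & (b | d)))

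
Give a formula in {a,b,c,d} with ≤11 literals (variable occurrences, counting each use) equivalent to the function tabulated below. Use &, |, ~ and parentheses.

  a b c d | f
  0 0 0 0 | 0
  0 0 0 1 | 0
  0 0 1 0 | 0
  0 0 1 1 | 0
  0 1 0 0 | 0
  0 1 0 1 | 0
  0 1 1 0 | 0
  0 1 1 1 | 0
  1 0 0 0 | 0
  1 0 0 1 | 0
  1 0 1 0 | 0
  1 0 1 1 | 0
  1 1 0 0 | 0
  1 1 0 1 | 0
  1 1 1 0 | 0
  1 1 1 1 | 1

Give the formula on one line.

  ~b = 1111000011110000
  (c | ~b) = 1111001111110011
  ~d = 1010101010101010
  ((c | ~b) | ~d) = 1111101111111011
  (d & a) = 0000000001010101
  (((c | ~b) | ~d) & (d & a)) = 0000000001010001
  (b | ~d) = 1010111110101111
  (~b | a) = 1111000011111111
  ((b | ~d) & (~b | a)) = 1010000010101111
  ((((c | ~b) | ~d) & (d & a)) & ((b | ~d) & (~b | a))) = 0000000000000001

((((c | ~b) | ~d) & (d & a)) & ((b | ~d) & (~b | a)))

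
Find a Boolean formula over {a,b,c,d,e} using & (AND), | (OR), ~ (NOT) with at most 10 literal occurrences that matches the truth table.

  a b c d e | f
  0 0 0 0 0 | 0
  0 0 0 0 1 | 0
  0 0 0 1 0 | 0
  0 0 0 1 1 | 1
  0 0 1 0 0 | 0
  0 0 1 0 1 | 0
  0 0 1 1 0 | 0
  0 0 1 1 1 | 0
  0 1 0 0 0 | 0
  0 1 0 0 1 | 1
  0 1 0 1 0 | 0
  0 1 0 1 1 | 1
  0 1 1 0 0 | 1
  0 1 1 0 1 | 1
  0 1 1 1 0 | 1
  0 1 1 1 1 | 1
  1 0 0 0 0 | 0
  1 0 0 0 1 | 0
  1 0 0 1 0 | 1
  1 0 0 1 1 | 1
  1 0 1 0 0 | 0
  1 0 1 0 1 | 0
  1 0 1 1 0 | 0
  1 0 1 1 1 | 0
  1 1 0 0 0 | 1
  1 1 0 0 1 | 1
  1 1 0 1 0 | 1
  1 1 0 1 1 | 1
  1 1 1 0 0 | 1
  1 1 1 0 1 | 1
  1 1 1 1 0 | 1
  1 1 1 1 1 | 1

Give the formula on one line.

(((e | c) | (~e & a)) & ((b | d) & (b | ~c)))

  (e | c) = 01011111010111110101111101011111
  ~e = 10101010101010101010101010101010
  (~e & a) = 00000000000000001010101010101010
  ((e | c) | (~e & a)) = 01011111010111111111111111111111
  (b | d) = 00110011111111110011001111111111
  ~c = 11110000111100001111000011110000
  (b | ~c) = 11110000111111111111000011111111
  ((b | d) & (b | ~c)) = 00110000111111110011000011111111
  (((e | c) | (~e & a)) & ((b | d) & (b | ~c))) = 00010000010111110011000011111111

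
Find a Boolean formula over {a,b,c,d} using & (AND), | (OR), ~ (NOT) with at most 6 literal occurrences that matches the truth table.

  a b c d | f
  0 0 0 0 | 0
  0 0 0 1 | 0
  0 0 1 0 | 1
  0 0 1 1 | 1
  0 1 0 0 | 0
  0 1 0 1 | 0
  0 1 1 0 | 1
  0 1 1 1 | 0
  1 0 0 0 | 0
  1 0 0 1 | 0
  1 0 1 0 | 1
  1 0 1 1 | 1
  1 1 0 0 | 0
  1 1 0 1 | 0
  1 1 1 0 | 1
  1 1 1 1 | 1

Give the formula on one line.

  ~b = 1111000011110000
  ~d = 1010101010101010
  (~b | ~d) = 1111101011111010
  ~a = 1111111100000000
  (~b & ~a) = 1111000000000000
  ((~b & ~a) | a) = 1111000011111111
  ((~b | ~d) | ((~b & ~a) | a)) = 1111101011111111
  (((~b | ~d) | ((~b & ~a) | a)) & c) = 0011001000110011

(((~b | ~d) | ((~b & ~a) | a)) & c)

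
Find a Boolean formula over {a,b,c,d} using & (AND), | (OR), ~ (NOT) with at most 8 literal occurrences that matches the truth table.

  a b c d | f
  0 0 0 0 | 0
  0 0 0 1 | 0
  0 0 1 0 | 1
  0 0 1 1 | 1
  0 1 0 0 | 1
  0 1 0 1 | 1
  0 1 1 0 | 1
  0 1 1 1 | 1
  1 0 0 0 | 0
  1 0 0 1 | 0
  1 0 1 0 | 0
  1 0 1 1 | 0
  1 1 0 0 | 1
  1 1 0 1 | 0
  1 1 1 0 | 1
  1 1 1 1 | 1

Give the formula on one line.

((~a & (c | b)) | (b & ((d & c) | ~d)))

  ~a = 1111111100000000
  (c | b) = 0011111100111111
  (~a & (c | b)) = 0011111100000000
  (d & c) = 0001000100010001
  ~d = 1010101010101010
  ((d & c) | ~d) = 1011101110111011
  (b & ((d & c) | ~d)) = 0000101100001011
  ((~a & (c | b)) | (b & ((d & c) | ~d))) = 0011111100001011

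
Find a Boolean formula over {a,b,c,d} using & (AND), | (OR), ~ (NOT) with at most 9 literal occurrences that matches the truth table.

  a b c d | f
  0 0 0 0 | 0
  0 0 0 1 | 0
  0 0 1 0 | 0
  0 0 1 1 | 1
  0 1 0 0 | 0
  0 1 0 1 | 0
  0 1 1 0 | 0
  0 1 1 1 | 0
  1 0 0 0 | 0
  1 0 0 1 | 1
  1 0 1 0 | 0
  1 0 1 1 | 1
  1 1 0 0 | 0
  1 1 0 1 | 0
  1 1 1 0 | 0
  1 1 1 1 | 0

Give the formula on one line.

((~b & d) & (((~a | ~b) & ((b | c) | a)) | (~d | a)))

  ~b = 1111000011110000
  (~b & d) = 0101000001010000
  ~a = 1111111100000000
  (~a | ~b) = 1111111111110000
  (b | c) = 0011111100111111
  ((b | c) | a) = 0011111111111111
  ((~a | ~b) & ((b | c) | a)) = 0011111111110000
  ~d = 1010101010101010
  (~d | a) = 1010101011111111
  (((~a | ~b) & ((b | c) | a)) | (~d | a)) = 1011111111111111
  ((~b & d) & (((~a | ~b) & ((b | c) | a)) | (~d | a))) = 0001000001010000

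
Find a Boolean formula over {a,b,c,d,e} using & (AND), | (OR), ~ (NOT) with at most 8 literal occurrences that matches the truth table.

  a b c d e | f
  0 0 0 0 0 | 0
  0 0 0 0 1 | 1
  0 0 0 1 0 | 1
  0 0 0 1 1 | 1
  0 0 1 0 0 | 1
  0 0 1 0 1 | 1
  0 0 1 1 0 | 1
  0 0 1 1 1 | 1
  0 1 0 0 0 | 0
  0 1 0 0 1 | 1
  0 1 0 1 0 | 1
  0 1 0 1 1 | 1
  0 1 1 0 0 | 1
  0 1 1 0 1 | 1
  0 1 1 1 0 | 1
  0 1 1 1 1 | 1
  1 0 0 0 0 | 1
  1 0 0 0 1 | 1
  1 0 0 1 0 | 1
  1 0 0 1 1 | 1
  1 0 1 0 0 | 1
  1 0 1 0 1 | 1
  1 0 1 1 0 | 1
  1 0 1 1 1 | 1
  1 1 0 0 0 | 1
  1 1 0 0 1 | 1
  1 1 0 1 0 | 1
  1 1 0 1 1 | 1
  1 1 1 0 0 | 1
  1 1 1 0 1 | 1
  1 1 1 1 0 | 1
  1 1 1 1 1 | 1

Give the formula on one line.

(a | (((d & ~a) | c) | e))

  ~a = 11111111111111110000000000000000
  (d & ~a) = 00110011001100110000000000000000
  ((d & ~a) | c) = 00111111001111110000111100001111
  (((d & ~a) | c) | e) = 01111111011111110101111101011111
  (a | (((d & ~a) | c) | e)) = 01111111011111111111111111111111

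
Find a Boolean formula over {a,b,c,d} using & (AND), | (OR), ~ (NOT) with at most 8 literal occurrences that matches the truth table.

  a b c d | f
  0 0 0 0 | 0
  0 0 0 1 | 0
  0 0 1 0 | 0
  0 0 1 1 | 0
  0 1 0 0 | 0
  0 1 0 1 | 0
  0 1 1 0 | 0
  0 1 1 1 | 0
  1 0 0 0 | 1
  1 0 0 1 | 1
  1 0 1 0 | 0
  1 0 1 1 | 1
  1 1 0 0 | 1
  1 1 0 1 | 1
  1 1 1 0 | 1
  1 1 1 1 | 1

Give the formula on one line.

(((d | b) | (~c & ~d)) & a)

  (d | b) = 0101111101011111
  ~c = 1100110011001100
  ~d = 1010101010101010
  (~c & ~d) = 1000100010001000
  ((d | b) | (~c & ~d)) = 1101111111011111
  (((d | b) | (~c & ~d)) & a) = 0000000011011111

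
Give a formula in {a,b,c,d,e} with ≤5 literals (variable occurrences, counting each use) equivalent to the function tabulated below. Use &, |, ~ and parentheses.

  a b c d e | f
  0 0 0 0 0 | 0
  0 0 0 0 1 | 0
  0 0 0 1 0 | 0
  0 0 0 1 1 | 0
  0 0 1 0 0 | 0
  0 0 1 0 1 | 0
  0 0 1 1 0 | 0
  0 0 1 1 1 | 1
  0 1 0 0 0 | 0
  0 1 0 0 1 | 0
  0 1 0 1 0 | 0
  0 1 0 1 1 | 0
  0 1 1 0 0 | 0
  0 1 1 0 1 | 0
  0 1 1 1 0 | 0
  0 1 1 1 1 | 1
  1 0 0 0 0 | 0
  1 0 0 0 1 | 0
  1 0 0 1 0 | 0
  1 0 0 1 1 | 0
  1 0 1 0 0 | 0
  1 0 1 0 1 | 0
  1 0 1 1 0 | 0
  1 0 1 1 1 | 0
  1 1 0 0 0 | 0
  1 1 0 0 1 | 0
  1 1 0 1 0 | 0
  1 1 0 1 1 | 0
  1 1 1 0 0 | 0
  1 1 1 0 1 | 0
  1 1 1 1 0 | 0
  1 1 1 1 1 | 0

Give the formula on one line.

  ~a = 11111111111111110000000000000000
  (d & e) = 00010001000100010001000100010001
  (~a & (d & e)) = 00010001000100010000000000000000
  (c & (~a & (d & e))) = 00000001000000010000000000000000

(c & (~a & (d & e)))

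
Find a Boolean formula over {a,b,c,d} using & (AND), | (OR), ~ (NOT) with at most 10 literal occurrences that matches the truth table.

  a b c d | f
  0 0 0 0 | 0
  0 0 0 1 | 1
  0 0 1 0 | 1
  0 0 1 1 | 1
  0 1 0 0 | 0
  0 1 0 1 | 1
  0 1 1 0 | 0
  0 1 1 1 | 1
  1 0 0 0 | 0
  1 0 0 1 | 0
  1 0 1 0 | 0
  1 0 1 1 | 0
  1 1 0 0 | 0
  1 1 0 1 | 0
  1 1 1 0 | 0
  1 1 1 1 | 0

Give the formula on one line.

  ~b = 1111000011110000
  (~b & c) = 0011000000110000
  ((~b & c) | d) = 0111010101110101
  ~a = 1111111100000000
  ~c = 1100110011001100
  (~c & a) = 0000000011001100
  ((~c & a) | c) = 0011001111111111
  (~a & ((~c & a) | c)) = 0011001100000000
  (d | (~a & ((~c & a) | c))) = 0111011101010101
  (((~b & c) | d) & (d | (~a & ((~c & a) | c)))) = 0111010101010101
  ((((~b & c) | d) & (d | (~a & ((~c & a) | c)))) & ~a) = 0111010100000000

((((~b & c) | d) & (d | (~a & ((~c & a) | c)))) & ~a)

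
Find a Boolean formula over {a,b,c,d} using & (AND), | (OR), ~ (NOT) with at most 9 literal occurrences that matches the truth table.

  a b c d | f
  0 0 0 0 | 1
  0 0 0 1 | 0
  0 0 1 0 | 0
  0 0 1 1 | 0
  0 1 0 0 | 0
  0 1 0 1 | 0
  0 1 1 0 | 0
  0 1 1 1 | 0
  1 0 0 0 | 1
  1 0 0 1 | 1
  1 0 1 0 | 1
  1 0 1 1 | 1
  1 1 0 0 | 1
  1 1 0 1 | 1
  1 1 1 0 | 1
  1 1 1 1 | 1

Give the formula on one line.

  ~d = 1010101010101010
  (c & a) = 0000000000110011
  (~d & (c & a)) = 0000000000100010
  ~c = 1100110011001100
  ((~d & (c & a)) | ~c) = 1100110011101110
  ~b = 1111000011110000
  (((~d & (c & a)) | ~c) & ~b) = 1100000011100000
  ((((~d & (c & a)) | ~c) & ~b) & ~d) = 1000000010100000
  ~a = 1111111100000000
  (((((~d & (c & a)) | ~c) & ~b) & ~d) & ~a) = 1000000000000000
  ((((((~d & (c & a)) | ~c) & ~b) & ~d) & ~a) | a) = 1000000011111111

((((((~d & (c & a)) | ~c) & ~b) & ~d) & ~a) | a)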